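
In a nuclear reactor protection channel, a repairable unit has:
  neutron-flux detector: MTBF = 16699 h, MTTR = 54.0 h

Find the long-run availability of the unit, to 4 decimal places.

A(neutron-flux detector) = MTBF/(MTBF+MTTR) = 16699/(16699+54.0) = 0.9968

0.9968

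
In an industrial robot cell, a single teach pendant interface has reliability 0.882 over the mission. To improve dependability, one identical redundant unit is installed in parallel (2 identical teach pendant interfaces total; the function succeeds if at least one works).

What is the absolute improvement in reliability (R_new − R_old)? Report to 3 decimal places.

R_before = 0.882
R_after = 1 − (1 − 0.882)^2 = 0.986
ΔR = 0.986 − 0.882 = 0.104

0.104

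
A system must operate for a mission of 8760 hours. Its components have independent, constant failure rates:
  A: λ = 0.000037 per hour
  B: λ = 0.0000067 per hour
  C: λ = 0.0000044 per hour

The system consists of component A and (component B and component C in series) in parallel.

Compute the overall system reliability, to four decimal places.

R(A) = exp(−0.000037 × 8760) = 0.723163
R(B) = exp(−0.0000067 × 8760) = 0.942997
R(C) = exp(−0.0000044 × 8760) = 0.962189
Series (B and C): 0.942997 × 0.962189 = 0.907341
Parallel (A and [0.907341]): 1 − (1 − 0.723163)(1 − 0.907341) = 0.9743

0.9743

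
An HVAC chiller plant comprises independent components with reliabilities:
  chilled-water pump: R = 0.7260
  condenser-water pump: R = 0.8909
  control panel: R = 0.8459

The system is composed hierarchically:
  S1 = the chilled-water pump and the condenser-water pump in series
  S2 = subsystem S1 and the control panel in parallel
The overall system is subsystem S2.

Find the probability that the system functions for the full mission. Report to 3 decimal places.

0.946

Series (chilled-water pump and condenser-water pump): 0.72600 × 0.89090 = 0.64679
Parallel ([0.64679] and control panel): 1 − (1 − 0.64679)(1 − 0.84590) = 0.946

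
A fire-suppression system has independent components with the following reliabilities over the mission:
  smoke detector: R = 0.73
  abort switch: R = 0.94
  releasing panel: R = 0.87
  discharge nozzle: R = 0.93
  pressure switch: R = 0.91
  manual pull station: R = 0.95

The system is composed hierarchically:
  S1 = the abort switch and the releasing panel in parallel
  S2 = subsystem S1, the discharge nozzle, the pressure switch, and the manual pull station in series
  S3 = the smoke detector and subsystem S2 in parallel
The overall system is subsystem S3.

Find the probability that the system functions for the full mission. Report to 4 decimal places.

0.9454

Parallel (abort switch and releasing panel): 1 − (1 − 0.940000)(1 − 0.870000) = 0.992200
Series ([0.992200], discharge nozzle, pressure switch, and manual pull station): 0.992200 × 0.930000 × 0.910000 × 0.950000 = 0.797714
Parallel (smoke detector and [0.797714]): 1 − (1 − 0.730000)(1 − 0.797714) = 0.9454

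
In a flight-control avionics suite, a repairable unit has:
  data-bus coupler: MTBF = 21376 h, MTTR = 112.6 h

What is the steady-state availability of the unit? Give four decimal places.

0.9948

A(data-bus coupler) = MTBF/(MTBF+MTTR) = 21376/(21376+112.6) = 0.9948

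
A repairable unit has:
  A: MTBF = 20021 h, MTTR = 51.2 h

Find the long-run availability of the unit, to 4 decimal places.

A(A) = MTBF/(MTBF+MTTR) = 20021/(20021+51.2) = 0.9974

0.9974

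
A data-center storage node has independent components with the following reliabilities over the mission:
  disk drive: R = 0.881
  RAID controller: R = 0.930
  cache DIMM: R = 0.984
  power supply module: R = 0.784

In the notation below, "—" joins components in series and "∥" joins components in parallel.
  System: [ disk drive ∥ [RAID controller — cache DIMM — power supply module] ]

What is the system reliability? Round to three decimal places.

Series (RAID controller, cache DIMM, and power supply module): 0.93000 × 0.98400 × 0.78400 = 0.71745
Parallel (disk drive and [0.71745]): 1 − (1 − 0.88100)(1 − 0.71745) = 0.966

0.966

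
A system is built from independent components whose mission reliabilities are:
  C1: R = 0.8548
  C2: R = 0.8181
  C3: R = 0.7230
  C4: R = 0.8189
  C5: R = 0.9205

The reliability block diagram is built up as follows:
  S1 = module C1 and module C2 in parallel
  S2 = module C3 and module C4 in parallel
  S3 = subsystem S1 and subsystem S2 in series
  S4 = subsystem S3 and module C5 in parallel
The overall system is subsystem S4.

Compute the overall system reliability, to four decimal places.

Parallel (C1 and C2): 1 − (1 − 0.854800)(1 − 0.818100) = 0.973588
Parallel (C3 and C4): 1 − (1 − 0.723000)(1 − 0.818900) = 0.949835
Series ([0.973588] and [0.949835]): 0.973588 × 0.949835 = 0.924748
Parallel ([0.924748] and C5): 1 − (1 − 0.924748)(1 − 0.920500) = 0.9940

0.9940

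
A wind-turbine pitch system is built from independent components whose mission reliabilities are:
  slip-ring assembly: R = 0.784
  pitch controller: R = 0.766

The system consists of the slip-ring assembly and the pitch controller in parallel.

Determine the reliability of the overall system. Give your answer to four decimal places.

Parallel (slip-ring assembly and pitch controller): 1 − (1 − 0.784000)(1 − 0.766000) = 0.9495

0.9495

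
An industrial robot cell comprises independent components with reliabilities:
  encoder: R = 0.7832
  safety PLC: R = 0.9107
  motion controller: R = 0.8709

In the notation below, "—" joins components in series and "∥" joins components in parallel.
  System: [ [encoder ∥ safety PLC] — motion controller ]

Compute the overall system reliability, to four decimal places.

Parallel (encoder and safety PLC): 1 − (1 − 0.783200)(1 − 0.910700) = 0.980640
Series ([0.980640] and motion controller): 0.980640 × 0.870900 = 0.8540

0.8540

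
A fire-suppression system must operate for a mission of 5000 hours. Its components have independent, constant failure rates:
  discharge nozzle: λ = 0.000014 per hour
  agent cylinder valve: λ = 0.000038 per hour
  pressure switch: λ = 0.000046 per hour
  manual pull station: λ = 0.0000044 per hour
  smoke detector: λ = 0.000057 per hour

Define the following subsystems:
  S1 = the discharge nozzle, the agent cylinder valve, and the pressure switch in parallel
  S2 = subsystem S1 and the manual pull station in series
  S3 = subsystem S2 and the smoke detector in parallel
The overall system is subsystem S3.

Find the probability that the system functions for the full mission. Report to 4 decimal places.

R(discharge nozzle) = exp(−0.000014 × 5000) = 0.932394
R(agent cylinder valve) = exp(−0.000038 × 5000) = 0.826959
R(pressure switch) = exp(−0.000046 × 5000) = 0.794534
R(manual pull station) = exp(−0.0000044 × 5000) = 0.978240
R(smoke detector) = exp(−0.000057 × 5000) = 0.752014
Parallel (discharge nozzle, agent cylinder valve, and pressure switch): 1 − (1 − 0.932394)(1 − 0.826959)(1 − 0.794534) = 0.997596
Series ([0.997596] and manual pull station): 0.997596 × 0.978240 = 0.975888
Parallel ([0.975888] and smoke detector): 1 − (1 − 0.975888)(1 − 0.752014) = 0.9940

0.9940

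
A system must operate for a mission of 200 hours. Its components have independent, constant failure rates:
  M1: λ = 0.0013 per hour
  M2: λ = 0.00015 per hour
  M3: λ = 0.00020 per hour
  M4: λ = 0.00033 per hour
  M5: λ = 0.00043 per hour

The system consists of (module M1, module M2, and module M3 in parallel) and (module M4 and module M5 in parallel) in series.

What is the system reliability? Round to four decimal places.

R(M1) = exp(−0.0013 × 200) = 0.771052
R(M2) = exp(−0.00015 × 200) = 0.970446
R(M3) = exp(−0.00020 × 200) = 0.960789
R(M4) = exp(−0.00033 × 200) = 0.936131
R(M5) = exp(−0.00043 × 200) = 0.917594
Parallel (M1, M2, and M3): 1 − (1 − 0.771052)(1 − 0.970446)(1 − 0.960789) = 0.999735
Parallel (M4 and M5): 1 − (1 − 0.936131)(1 − 0.917594) = 0.994737
Series ([0.999735] and [0.994737]): 0.999735 × 0.994737 = 0.9945

0.9945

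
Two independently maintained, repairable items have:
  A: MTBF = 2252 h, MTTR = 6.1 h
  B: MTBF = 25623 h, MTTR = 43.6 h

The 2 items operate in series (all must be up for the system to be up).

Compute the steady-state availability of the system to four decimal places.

0.9956

A(A) = MTBF/(MTBF+MTTR) = 2252/(2252+6.1) = 0.997299
A(B) = MTBF/(MTBF+MTTR) = 25623/(25623+43.6) = 0.998301
Series availability: 0.997299 × 0.998301 = 0.9956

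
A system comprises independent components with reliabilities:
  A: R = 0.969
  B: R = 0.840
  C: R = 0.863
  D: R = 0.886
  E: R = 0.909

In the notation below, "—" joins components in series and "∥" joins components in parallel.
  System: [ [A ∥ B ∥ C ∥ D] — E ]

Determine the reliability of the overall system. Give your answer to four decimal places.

Parallel (A, B, C, and D): 1 − (1 − 0.969000)(1 − 0.840000)(1 − 0.863000)(1 − 0.886000) = 0.999923
Series ([0.999923] and E): 0.999923 × 0.909000 = 0.9089

0.9089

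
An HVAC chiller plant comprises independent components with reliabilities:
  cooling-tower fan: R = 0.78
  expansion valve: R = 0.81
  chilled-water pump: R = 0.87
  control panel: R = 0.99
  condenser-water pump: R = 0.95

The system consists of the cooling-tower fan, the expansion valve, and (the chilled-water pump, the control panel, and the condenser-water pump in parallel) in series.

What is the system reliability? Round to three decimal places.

Parallel (chilled-water pump, control panel, and condenser-water pump): 1 − (1 − 0.87000)(1 − 0.99000)(1 − 0.95000) = 0.99994
Series (cooling-tower fan, expansion valve, and [0.99994]): 0.78000 × 0.81000 × 0.99994 = 0.632

0.632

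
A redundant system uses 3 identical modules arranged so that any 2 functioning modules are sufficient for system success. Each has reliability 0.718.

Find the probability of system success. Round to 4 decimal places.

0.8063

R = Σ_{i=2}^{3} C(3,i) p^i (1−p)^{3−i} with p = 0.718
C(3,2)·0.718^2·0.282^1 = 0.436133
C(3,3)·0.718^3·0.282^0 = 0.370146
Sum = 0.8063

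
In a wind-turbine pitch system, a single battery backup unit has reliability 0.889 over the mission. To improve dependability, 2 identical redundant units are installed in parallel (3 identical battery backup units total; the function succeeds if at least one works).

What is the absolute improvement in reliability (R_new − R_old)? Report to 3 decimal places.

0.110

R_before = 0.889
R_after = 1 − (1 − 0.889)^3 = 0.999
ΔR = 0.999 − 0.889 = 0.110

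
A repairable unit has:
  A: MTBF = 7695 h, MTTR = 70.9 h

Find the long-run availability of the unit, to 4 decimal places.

0.9909

A(A) = MTBF/(MTBF+MTTR) = 7695/(7695+70.9) = 0.9909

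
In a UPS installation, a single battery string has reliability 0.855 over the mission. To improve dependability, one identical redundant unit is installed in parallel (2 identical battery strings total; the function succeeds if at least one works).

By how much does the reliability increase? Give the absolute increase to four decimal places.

R_before = 0.855
R_after = 1 − (1 − 0.855)^2 = 0.9790
ΔR = 0.9790 − 0.855 = 0.1240

0.1240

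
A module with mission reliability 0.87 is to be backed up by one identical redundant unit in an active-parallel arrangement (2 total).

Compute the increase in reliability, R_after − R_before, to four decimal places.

R_before = 0.87
R_after = 1 − (1 − 0.87)^2 = 0.9831
ΔR = 0.9831 − 0.87 = 0.1131

0.1131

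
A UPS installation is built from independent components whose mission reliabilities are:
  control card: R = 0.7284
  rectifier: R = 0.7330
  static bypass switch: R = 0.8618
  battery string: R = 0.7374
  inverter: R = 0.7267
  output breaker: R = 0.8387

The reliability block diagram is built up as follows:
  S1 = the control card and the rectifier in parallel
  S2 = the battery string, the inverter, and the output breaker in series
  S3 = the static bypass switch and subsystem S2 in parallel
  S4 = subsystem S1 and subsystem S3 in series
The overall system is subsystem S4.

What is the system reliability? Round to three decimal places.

0.857

Parallel (control card and rectifier): 1 − (1 − 0.72840)(1 − 0.73300) = 0.92748
Series (battery string, inverter, and output breaker): 0.73740 × 0.72670 × 0.83870 = 0.44943
Parallel (static bypass switch and [0.44943]): 1 − (1 − 0.86180)(1 − 0.44943) = 0.92391
Series ([0.92748] and [0.92391]): 0.92748 × 0.92391 = 0.857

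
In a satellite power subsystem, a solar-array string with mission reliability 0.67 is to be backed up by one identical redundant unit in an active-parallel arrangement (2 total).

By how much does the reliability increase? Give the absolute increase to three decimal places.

0.221

R_before = 0.67
R_after = 1 − (1 − 0.67)^2 = 0.891
ΔR = 0.891 − 0.67 = 0.221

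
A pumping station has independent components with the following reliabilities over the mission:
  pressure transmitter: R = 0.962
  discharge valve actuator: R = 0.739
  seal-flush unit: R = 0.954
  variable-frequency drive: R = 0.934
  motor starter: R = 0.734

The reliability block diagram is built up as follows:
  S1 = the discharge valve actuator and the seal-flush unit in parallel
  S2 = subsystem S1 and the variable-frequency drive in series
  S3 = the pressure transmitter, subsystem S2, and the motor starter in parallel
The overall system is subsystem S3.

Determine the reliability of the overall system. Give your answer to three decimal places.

Parallel (discharge valve actuator and seal-flush unit): 1 − (1 − 0.73900)(1 − 0.95400) = 0.98799
Series ([0.98799] and variable-frequency drive): 0.98799 × 0.93400 = 0.92278
Parallel (pressure transmitter, [0.92278], and motor starter): 1 − (1 − 0.96200)(1 − 0.92278)(1 − 0.73400) = 0.999

0.999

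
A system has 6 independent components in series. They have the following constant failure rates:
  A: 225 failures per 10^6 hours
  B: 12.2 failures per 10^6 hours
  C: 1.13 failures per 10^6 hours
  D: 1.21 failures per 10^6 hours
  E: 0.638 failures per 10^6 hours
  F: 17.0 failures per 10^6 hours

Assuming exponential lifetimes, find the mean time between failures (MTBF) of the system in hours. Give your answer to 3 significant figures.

Series of exponential components: λ_sys = Σ λ_i
λ_sys = 0.000225 + 0.0000122 + 0.00000113 + 0.00000121 + 0.000000638 + 0.0000170 = 2.5718e-04 /h
MTBF = 1 / λ_sys = 3890 h

3890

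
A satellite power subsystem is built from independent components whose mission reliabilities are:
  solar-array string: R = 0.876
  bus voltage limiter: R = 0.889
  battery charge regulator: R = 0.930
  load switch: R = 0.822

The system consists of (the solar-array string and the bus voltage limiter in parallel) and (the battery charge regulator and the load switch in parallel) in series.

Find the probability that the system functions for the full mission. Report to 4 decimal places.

Parallel (solar-array string and bus voltage limiter): 1 − (1 − 0.876000)(1 − 0.889000) = 0.986236
Parallel (battery charge regulator and load switch): 1 − (1 − 0.930000)(1 − 0.822000) = 0.987540
Series ([0.986236] and [0.987540]): 0.986236 × 0.987540 = 0.9739

0.9739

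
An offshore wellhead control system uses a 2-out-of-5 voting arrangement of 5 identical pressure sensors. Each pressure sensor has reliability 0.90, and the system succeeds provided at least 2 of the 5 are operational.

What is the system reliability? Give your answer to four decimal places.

0.9995

R = Σ_{i=2}^{5} C(5,i) p^i (1−p)^{5−i} with p = 0.90
C(5,2)·0.90^2·0.10^3 = 0.008100
C(5,3)·0.90^3·0.10^2 = 0.072900
C(5,4)·0.90^4·0.10^1 = 0.328050
C(5,5)·0.90^5·0.10^0 = 0.590490
Sum = 0.9995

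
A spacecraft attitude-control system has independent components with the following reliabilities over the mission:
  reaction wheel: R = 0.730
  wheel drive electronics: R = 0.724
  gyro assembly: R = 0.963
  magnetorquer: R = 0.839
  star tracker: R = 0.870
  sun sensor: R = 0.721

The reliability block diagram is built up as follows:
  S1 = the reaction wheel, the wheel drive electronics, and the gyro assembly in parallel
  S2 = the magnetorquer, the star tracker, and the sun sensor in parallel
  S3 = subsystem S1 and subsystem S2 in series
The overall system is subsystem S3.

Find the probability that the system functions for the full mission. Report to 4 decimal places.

0.9914

Parallel (reaction wheel, wheel drive electronics, and gyro assembly): 1 − (1 − 0.730000)(1 − 0.724000)(1 − 0.963000) = 0.997243
Parallel (magnetorquer, star tracker, and sun sensor): 1 − (1 − 0.839000)(1 − 0.870000)(1 − 0.721000) = 0.994161
Series ([0.997243] and [0.994161]): 0.997243 × 0.994161 = 0.9914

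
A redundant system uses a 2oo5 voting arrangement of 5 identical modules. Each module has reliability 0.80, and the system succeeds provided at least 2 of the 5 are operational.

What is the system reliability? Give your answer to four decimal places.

R = Σ_{i=2}^{5} C(5,i) p^i (1−p)^{5−i} with p = 0.80
C(5,2)·0.80^2·0.20^3 = 0.051200
C(5,3)·0.80^3·0.20^2 = 0.204800
C(5,4)·0.80^4·0.20^1 = 0.409600
C(5,5)·0.80^5·0.20^0 = 0.327680
Sum = 0.9933

0.9933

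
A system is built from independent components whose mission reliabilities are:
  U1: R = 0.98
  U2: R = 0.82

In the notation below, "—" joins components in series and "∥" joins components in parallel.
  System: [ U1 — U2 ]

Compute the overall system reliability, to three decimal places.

Series (U1 and U2): 0.98000 × 0.82000 = 0.804

0.804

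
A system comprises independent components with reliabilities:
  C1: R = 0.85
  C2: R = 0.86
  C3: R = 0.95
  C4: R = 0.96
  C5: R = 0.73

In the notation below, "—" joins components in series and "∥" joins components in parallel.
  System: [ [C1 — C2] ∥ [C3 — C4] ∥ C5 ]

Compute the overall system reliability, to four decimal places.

0.9936

Series (C1 and C2): 0.850000 × 0.860000 = 0.731000
Series (C3 and C4): 0.950000 × 0.960000 = 0.912000
Parallel ([0.731000], [0.912000], and C5): 1 − (1 − 0.731000)(1 − 0.912000)(1 − 0.730000) = 0.9936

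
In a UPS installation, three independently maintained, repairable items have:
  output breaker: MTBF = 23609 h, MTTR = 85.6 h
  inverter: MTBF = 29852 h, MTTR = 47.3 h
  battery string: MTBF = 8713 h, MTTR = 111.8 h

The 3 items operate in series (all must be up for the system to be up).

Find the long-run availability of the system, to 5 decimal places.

A(output breaker) = MTBF/(MTBF+MTTR) = 23609/(23609+85.6) = 0.996387
A(inverter) = MTBF/(MTBF+MTTR) = 29852/(29852+47.3) = 0.998418
A(battery string) = MTBF/(MTBF+MTTR) = 8713/(8713+111.8) = 0.987331
Series availability: 0.996387 × 0.998418 × 0.987331 = 0.98221

0.98221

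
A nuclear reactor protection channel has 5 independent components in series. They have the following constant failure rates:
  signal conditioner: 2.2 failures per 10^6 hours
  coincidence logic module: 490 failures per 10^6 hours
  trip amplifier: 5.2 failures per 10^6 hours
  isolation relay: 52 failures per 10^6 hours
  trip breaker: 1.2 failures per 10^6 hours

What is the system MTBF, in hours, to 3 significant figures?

1820

Series of exponential components: λ_sys = Σ λ_i
λ_sys = 0.0000022 + 0.00049 + 0.0000052 + 0.000052 + 0.0000012 = 5.5060e-04 /h
MTBF = 1 / λ_sys = 1820 h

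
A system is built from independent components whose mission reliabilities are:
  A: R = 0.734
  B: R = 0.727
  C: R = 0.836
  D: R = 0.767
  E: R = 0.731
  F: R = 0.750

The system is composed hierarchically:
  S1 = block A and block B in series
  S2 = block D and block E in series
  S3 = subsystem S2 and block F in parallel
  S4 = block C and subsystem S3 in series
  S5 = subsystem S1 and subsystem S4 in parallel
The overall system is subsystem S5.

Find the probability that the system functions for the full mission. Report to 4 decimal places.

Series (A and B): 0.734000 × 0.727000 = 0.533618
Series (D and E): 0.767000 × 0.731000 = 0.560677
Parallel ([0.560677] and F): 1 − (1 − 0.560677)(1 − 0.750000) = 0.890169
Series (C and [0.890169]): 0.836000 × 0.890169 = 0.744181
Parallel ([0.533618] and [0.744181]): 1 − (1 − 0.533618)(1 − 0.744181) = 0.8807

0.8807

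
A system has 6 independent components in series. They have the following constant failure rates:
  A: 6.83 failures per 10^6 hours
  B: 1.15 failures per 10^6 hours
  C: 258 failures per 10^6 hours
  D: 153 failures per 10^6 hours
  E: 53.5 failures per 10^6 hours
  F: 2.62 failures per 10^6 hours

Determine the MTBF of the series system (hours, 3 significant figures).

2100

Series of exponential components: λ_sys = Σ λ_i
λ_sys = 0.00000683 + 0.00000115 + 0.000258 + 0.000153 + 0.0000535 + 0.00000262 = 4.7510e-04 /h
MTBF = 1 / λ_sys = 2100 h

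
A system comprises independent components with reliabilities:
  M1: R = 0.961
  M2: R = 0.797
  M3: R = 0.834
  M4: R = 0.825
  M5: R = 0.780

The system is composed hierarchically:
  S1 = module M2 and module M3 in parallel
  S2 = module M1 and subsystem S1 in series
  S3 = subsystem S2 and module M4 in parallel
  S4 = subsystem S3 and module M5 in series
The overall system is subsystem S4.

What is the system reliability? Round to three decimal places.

0.770

Parallel (M2 and M3): 1 − (1 − 0.79700)(1 − 0.83400) = 0.96630
Series (M1 and [0.96630]): 0.96100 × 0.96630 = 0.92861
Parallel ([0.92861] and M4): 1 − (1 − 0.92861)(1 − 0.82500) = 0.98751
Series ([0.98751] and M5): 0.98751 × 0.78000 = 0.770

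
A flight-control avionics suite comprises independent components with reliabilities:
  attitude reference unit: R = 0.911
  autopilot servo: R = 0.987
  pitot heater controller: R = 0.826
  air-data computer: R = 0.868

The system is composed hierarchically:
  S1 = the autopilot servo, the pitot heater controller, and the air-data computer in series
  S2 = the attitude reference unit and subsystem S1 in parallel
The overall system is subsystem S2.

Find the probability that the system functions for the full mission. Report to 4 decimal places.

Series (autopilot servo, pitot heater controller, and air-data computer): 0.987000 × 0.826000 × 0.868000 = 0.707647
Parallel (attitude reference unit and [0.707647]): 1 − (1 − 0.911000)(1 − 0.707647) = 0.9740

0.9740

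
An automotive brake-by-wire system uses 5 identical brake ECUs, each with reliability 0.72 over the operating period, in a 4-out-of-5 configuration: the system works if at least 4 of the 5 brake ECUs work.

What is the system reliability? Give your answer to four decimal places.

R = Σ_{i=4}^{5} C(5,i) p^i (1−p)^{5−i} with p = 0.72
C(5,4)·0.72^4·0.28^1 = 0.376234
C(5,5)·0.72^5·0.28^0 = 0.193492
Sum = 0.5697

0.5697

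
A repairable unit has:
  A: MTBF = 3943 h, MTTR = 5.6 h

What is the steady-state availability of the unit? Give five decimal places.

0.99858

A(A) = MTBF/(MTBF+MTTR) = 3943/(3943+5.6) = 0.99858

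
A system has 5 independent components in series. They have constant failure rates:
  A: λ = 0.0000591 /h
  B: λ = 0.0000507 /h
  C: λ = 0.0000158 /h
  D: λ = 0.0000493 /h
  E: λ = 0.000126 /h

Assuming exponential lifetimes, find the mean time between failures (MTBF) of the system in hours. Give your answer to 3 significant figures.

Series of exponential components: λ_sys = Σ λ_i
λ_sys = 0.0000591 + 0.0000507 + 0.0000158 + 0.0000493 + 0.000126 = 3.0090e-04 /h
MTBF = 1 / λ_sys = 3320 h

3320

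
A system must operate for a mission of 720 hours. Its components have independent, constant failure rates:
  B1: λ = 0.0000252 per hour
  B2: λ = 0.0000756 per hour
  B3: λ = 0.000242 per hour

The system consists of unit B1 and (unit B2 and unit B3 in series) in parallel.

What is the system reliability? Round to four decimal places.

R(B1) = exp(−0.0000252 × 720) = 0.982020
R(B2) = exp(−0.0000756 × 720) = 0.947023
R(B3) = exp(−0.000242 × 720) = 0.840095
Series (B2 and B3): 0.947023 × 0.840095 = 0.795589
Parallel (B1 and [0.795589]): 1 − (1 − 0.982020)(1 − 0.795589) = 0.9963

0.9963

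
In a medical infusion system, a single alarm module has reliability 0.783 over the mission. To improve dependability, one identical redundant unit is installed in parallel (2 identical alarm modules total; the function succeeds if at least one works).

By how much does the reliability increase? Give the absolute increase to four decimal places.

0.1699

R_before = 0.783
R_after = 1 − (1 − 0.783)^2 = 0.9529
ΔR = 0.9529 − 0.783 = 0.1699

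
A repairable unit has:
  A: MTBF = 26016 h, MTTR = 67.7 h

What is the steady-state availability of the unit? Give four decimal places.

A(A) = MTBF/(MTBF+MTTR) = 26016/(26016+67.7) = 0.9974

0.9974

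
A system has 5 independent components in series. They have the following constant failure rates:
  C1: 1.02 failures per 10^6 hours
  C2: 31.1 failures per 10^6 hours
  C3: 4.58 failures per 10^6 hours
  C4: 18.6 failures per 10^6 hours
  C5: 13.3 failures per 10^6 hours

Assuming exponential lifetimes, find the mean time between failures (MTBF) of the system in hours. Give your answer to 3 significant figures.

Series of exponential components: λ_sys = Σ λ_i
λ_sys = 0.00000102 + 0.0000311 + 0.00000458 + 0.0000186 + 0.0000133 = 6.8600e-05 /h
MTBF = 1 / λ_sys = 14600 h

14600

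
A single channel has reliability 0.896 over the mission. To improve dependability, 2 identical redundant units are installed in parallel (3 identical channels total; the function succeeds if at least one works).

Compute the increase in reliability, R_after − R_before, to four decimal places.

0.1029

R_before = 0.896
R_after = 1 − (1 − 0.896)^3 = 0.9989
ΔR = 0.9989 − 0.896 = 0.1029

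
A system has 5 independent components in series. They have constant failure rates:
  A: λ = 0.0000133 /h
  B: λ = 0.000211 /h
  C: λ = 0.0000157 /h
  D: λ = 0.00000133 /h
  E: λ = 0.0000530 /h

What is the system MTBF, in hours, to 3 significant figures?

Series of exponential components: λ_sys = Σ λ_i
λ_sys = 0.0000133 + 0.000211 + 0.0000157 + 0.00000133 + 0.0000530 = 2.9433e-04 /h
MTBF = 1 / λ_sys = 3400 h

3400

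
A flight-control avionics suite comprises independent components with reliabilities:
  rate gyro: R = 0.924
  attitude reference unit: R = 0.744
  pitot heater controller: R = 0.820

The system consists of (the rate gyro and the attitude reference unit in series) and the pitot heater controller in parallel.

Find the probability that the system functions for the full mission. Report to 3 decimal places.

0.944

Series (rate gyro and attitude reference unit): 0.92400 × 0.74400 = 0.68746
Parallel ([0.68746] and pitot heater controller): 1 − (1 − 0.68746)(1 − 0.82000) = 0.944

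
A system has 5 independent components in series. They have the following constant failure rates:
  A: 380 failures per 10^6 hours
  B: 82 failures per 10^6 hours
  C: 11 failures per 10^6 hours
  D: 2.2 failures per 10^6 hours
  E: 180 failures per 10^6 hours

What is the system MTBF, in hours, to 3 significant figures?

Series of exponential components: λ_sys = Σ λ_i
λ_sys = 0.00038 + 0.000082 + 0.000011 + 0.0000022 + 0.00018 = 6.5520e-04 /h
MTBF = 1 / λ_sys = 1530 h

1530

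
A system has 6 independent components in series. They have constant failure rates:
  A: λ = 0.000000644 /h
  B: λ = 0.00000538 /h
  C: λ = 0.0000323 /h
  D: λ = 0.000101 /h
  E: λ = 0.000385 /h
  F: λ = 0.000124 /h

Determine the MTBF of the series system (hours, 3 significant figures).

Series of exponential components: λ_sys = Σ λ_i
λ_sys = 0.000000644 + 0.00000538 + 0.0000323 + 0.000101 + 0.000385 + 0.000124 = 6.4832e-04 /h
MTBF = 1 / λ_sys = 1540 h

1540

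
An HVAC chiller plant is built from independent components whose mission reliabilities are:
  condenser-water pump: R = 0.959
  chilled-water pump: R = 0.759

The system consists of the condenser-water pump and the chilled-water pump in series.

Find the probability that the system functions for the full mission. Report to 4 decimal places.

0.7279

Series (condenser-water pump and chilled-water pump): 0.959000 × 0.759000 = 0.7279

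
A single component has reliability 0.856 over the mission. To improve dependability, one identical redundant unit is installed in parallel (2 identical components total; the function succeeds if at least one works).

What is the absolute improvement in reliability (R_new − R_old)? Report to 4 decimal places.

R_before = 0.856
R_after = 1 − (1 − 0.856)^2 = 0.9793
ΔR = 0.9793 − 0.856 = 0.1233

0.1233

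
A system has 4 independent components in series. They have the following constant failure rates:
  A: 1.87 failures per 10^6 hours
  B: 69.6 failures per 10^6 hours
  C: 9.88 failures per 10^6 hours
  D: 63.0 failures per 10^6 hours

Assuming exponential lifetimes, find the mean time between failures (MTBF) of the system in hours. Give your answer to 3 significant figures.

Series of exponential components: λ_sys = Σ λ_i
λ_sys = 0.00000187 + 0.0000696 + 0.00000988 + 0.0000630 = 1.4435e-04 /h
MTBF = 1 / λ_sys = 6930 h

6930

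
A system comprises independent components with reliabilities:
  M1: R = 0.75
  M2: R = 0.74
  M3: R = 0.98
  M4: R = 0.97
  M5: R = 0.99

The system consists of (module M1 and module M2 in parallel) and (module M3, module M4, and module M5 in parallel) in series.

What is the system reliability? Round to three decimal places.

Parallel (M1 and M2): 1 − (1 − 0.75000)(1 − 0.74000) = 0.93500
Parallel (M3, M4, and M5): 1 − (1 − 0.98000)(1 − 0.97000)(1 − 0.99000) = 0.99999
Series ([0.93500] and [0.99999]): 0.93500 × 0.99999 = 0.935

0.935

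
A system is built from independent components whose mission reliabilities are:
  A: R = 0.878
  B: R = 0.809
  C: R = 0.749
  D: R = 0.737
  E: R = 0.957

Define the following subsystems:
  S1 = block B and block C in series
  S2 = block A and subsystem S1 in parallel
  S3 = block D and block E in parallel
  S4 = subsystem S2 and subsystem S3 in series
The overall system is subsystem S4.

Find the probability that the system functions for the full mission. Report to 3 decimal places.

0.941

Series (B and C): 0.80900 × 0.74900 = 0.60594
Parallel (A and [0.60594]): 1 − (1 − 0.87800)(1 − 0.60594) = 0.95192
Parallel (D and E): 1 − (1 − 0.73700)(1 − 0.95700) = 0.98869
Series ([0.95192] and [0.98869]): 0.95192 × 0.98869 = 0.941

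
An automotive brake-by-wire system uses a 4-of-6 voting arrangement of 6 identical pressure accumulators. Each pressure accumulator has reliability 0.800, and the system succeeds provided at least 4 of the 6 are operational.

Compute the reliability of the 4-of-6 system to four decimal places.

R = Σ_{i=4}^{6} C(6,i) p^i (1−p)^{6−i} with p = 0.800
C(6,4)·0.800^4·0.200^2 = 0.245760
C(6,5)·0.800^5·0.200^1 = 0.393216
C(6,6)·0.800^6·0.200^0 = 0.262144
Sum = 0.9011

0.9011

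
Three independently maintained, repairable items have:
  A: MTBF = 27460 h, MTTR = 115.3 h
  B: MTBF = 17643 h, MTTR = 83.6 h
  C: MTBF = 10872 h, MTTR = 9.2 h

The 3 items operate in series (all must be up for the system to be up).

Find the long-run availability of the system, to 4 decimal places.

A(A) = MTBF/(MTBF+MTTR) = 27460/(27460+115.3) = 0.995819
A(B) = MTBF/(MTBF+MTTR) = 17643/(17643+83.6) = 0.995284
A(C) = MTBF/(MTBF+MTTR) = 10872/(10872+9.2) = 0.999155
Series availability: 0.995819 × 0.995284 × 0.999155 = 0.9903

0.9903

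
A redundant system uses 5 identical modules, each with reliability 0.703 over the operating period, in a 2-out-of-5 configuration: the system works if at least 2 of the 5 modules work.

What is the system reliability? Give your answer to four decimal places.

R = Σ_{i=2}^{5} C(5,i) p^i (1−p)^{5−i} with p = 0.703
C(5,2)·0.703^2·0.297^3 = 0.129473
C(5,3)·0.703^3·0.297^2 = 0.306464
C(5,4)·0.703^4·0.297^1 = 0.362700
C(5,5)·0.703^5·0.297^0 = 0.171703
Sum = 0.9703

0.9703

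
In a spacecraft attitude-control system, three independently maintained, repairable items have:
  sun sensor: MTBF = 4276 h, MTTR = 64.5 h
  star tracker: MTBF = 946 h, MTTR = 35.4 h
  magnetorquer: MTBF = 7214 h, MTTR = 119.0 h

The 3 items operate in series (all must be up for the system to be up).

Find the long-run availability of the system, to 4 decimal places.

0.9342

A(sun sensor) = MTBF/(MTBF+MTTR) = 4276/(4276+64.5) = 0.985140
A(star tracker) = MTBF/(MTBF+MTTR) = 946/(946+35.4) = 0.963929
A(magnetorquer) = MTBF/(MTBF+MTTR) = 7214/(7214+119.0) = 0.983772
Series availability: 0.985140 × 0.963929 × 0.983772 = 0.9342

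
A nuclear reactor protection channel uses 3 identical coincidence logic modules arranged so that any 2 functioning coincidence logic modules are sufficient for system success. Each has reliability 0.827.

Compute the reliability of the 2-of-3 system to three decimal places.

R = Σ_{i=2}^{3} C(3,i) p^i (1−p)^{3−i} with p = 0.827
C(3,2)·0.827^2·0.173^1 = 0.35496
C(3,3)·0.827^3·0.173^0 = 0.56561
Sum = 0.921

0.921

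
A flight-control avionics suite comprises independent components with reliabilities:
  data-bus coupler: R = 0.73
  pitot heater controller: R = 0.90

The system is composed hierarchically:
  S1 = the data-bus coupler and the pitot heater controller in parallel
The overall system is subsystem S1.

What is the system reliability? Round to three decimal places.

0.973

Parallel (data-bus coupler and pitot heater controller): 1 − (1 − 0.73000)(1 − 0.90000) = 0.973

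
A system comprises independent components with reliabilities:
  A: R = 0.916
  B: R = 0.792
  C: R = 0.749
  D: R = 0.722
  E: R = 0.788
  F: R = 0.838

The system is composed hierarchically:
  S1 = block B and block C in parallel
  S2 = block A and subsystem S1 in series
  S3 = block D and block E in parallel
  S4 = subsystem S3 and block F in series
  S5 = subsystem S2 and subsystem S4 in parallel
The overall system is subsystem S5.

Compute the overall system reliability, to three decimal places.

0.972

Parallel (B and C): 1 − (1 − 0.79200)(1 − 0.74900) = 0.94779
Series (A and [0.94779]): 0.91600 × 0.94779 = 0.86818
Parallel (D and E): 1 − (1 − 0.72200)(1 − 0.78800) = 0.94106
Series ([0.94106] and F): 0.94106 × 0.83800 = 0.78861
Parallel ([0.86818] and [0.78861]): 1 − (1 − 0.86818)(1 − 0.78861) = 0.972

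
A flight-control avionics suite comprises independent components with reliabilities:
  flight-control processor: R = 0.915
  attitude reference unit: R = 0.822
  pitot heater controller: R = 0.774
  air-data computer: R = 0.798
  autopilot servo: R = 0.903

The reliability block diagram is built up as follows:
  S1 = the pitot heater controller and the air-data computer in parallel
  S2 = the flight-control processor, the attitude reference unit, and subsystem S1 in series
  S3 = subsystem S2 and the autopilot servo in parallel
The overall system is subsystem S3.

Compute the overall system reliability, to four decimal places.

Parallel (pitot heater controller and air-data computer): 1 − (1 − 0.774000)(1 − 0.798000) = 0.954348
Series (flight-control processor, attitude reference unit, and [0.954348]): 0.915000 × 0.822000 × 0.954348 = 0.717794
Parallel ([0.717794] and autopilot servo): 1 − (1 − 0.717794)(1 − 0.903000) = 0.9726

0.9726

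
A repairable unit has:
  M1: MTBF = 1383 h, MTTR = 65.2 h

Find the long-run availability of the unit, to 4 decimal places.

A(M1) = MTBF/(MTBF+MTTR) = 1383/(1383+65.2) = 0.9550

0.9550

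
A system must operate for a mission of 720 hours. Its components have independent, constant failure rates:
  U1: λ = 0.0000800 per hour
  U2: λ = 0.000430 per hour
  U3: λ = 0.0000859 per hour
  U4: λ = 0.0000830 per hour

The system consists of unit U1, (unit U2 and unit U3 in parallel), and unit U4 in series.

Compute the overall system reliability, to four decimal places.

0.8751

R(U1) = exp(−0.0000800 × 720) = 0.944027
R(U2) = exp(−0.000430 × 720) = 0.733740
R(U3) = exp(−0.0000859 × 720) = 0.940026
R(U4) = exp(−0.0000830 × 720) = 0.941991
Parallel (U2 and U3): 1 − (1 − 0.733740)(1 − 0.940026) = 0.984031
Series (U1, [0.984031], and U4): 0.944027 × 0.984031 × 0.941991 = 0.8751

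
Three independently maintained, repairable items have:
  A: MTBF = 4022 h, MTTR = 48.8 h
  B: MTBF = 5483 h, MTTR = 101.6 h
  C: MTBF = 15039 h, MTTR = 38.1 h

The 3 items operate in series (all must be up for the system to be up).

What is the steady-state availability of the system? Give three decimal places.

0.968

A(A) = MTBF/(MTBF+MTTR) = 4022/(4022+48.8) = 0.988012
A(B) = MTBF/(MTBF+MTTR) = 5483/(5483+101.6) = 0.981807
A(C) = MTBF/(MTBF+MTTR) = 15039/(15039+38.1) = 0.997473
Series availability: 0.988012 × 0.981807 × 0.997473 = 0.968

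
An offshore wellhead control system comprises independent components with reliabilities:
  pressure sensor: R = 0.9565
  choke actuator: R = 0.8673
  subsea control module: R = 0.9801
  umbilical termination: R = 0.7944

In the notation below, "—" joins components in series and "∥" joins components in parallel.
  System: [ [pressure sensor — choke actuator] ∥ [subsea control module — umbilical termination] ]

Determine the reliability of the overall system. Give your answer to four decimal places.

0.9623

Series (pressure sensor and choke actuator): 0.956500 × 0.867300 = 0.829572
Series (subsea control module and umbilical termination): 0.980100 × 0.794400 = 0.778591
Parallel ([0.829572] and [0.778591]): 1 − (1 − 0.829572)(1 − 0.778591) = 0.9623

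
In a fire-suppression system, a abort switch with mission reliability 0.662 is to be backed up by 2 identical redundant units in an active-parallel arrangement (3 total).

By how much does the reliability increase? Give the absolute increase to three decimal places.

R_before = 0.662
R_after = 1 − (1 − 0.662)^3 = 0.961
ΔR = 0.961 − 0.662 = 0.299

0.299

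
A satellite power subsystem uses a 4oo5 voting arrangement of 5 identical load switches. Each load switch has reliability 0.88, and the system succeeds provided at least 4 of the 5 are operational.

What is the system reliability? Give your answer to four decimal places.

R = Σ_{i=4}^{5} C(5,i) p^i (1−p)^{5−i} with p = 0.88
C(5,4)·0.88^4·0.12^1 = 0.359817
C(5,5)·0.88^5·0.12^0 = 0.527732
Sum = 0.8875

0.8875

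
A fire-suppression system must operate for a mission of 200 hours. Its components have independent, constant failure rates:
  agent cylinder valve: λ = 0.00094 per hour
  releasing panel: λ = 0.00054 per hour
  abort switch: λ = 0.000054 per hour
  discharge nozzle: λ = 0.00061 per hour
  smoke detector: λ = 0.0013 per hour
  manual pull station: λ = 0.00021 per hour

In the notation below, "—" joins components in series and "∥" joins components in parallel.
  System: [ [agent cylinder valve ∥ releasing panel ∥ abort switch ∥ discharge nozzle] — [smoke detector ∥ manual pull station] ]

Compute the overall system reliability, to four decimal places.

R(agent cylinder valve) = exp(−0.00094 × 200) = 0.828615
R(releasing panel) = exp(−0.00054 × 200) = 0.897628
R(abort switch) = exp(−0.000054 × 200) = 0.989258
R(discharge nozzle) = exp(−0.00061 × 200) = 0.885148
R(smoke detector) = exp(−0.0013 × 200) = 0.771052
R(manual pull station) = exp(−0.00021 × 200) = 0.958870
Parallel (agent cylinder valve, releasing panel, abort switch, and discharge nozzle): 1 − (1 − 0.828615)(1 − 0.897628)(1 − 0.989258)(1 − 0.885148) = 0.999978
Parallel (smoke detector and manual pull station): 1 − (1 − 0.771052)(1 − 0.958870) = 0.990583
Series ([0.999978] and [0.990583]): 0.999978 × 0.990583 = 0.9906

0.9906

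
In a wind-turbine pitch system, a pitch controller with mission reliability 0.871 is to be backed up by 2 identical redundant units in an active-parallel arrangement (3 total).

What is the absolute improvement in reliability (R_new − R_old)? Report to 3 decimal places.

R_before = 0.871
R_after = 1 − (1 − 0.871)^3 = 0.998
ΔR = 0.998 − 0.871 = 0.127

0.127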